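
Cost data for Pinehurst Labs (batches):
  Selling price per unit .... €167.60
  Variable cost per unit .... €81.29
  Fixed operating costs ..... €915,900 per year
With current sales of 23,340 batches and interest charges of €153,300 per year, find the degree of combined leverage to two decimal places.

At 23,340 units, contribution = 23,340 × €86.31 = €2,014,475.40.
Subtracting fixed costs: EBIT = €2,014,475.40 − €915,900 = €1,098,575.40. Interest = €153,300.00.
DOL = €2,014,475.40 ÷ €1,098,575.40 = 1.8337; DFL = €1,098,575.40 ÷ €945,275.40 = 1.1622.
DCL = DOL × DFL = 1.8337 × 1.1622 = 2.1311.

2.13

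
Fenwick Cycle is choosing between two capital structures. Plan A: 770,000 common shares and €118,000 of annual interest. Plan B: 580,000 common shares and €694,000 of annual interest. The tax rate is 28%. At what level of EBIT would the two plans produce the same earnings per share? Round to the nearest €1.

€2,452,316

Set EPS_A = EPS_B: (EBIT − €118,000)(1 − 0.28) ÷ 770,000 = (EBIT − €694,000)(1 − 0.28) ÷ 580,000.
The (1 − t) factor cancels: (EBIT − 118,000) × 580,000 = (EBIT − 694,000) × 770,000.
Solving, EBIT = (694,000·770,000 − 118,000·580,000) / (770,000 − 580,000) = 465,940,000,000 / 190,000 = 2,452,315.79.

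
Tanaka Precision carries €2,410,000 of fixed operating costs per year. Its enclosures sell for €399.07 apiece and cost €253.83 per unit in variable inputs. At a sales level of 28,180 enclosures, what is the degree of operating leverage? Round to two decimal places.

Contribution at this volume is 28,180 × €145.24 = €4,092,863.20.
Operating income = contribution − fixed costs = €4,092,863.20 − €2,410,000 = €1,682,863.20.
Degree of operating leverage = €4,092,863.20 / €1,682,863.20 = 2.4321.

2.43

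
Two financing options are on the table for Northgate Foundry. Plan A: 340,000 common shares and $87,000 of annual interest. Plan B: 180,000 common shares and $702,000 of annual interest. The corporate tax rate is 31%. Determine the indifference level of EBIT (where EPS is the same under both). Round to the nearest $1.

$1,393,875

At indifference, (EBIT − 87,000)(1 − t)/340,000 = (EBIT − 702,000)(1 − t)/180,000.
Cancelling (1 − t) and cross-multiplying: 180,000·(EBIT − 87,000) = 340,000·(EBIT − 702,000).
EBIT × (340,000 − 180,000) = 702,000 × 340,000 − 87,000 × 180,000 = 223,020,000,000, so EBIT = 223,020,000,000 ÷ 160,000 = 1,393,875.00.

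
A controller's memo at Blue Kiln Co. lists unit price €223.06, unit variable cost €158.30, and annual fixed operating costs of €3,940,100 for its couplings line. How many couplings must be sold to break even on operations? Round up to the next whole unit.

Contribution margin per unit = €223.06 − €158.30 = €64.76.
Break-even Q = €3,940,100 / €64.76 = 60,841.57 → 60,842 couplings.

60,842 couplings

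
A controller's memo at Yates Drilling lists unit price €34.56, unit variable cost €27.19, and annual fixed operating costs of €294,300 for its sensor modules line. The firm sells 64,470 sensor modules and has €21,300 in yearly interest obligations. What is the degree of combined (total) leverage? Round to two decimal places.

Contribution at this volume is 64,470 × €7.37 = €475,143.90.
EBIT = €475,143.90 − €294,300 = €180,843.90. Interest = €21,300.00, so EBIT − I = €159,543.90.
DCL = contribution ÷ (EBIT − I) = €475,143.90 ÷ €159,543.90 = 2.9781.

2.98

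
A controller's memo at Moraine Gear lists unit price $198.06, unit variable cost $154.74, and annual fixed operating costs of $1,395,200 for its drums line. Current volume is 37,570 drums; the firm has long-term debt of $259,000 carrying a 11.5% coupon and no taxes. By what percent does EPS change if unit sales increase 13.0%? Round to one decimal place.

+104.5%

Total contribution margin = 37,570 × $43.32 = $1,627,532.40.
Operating income = contribution − fixed costs = $1,627,532.40 − $1,395,200 = $232,332.40.
After interest of $29,785.00, pre-tax earnings = $202,547.40.
Degree of combined leverage = contribution ÷ (EBIT − I) = $1,627,532.40 ÷ $202,547.40 = 8.0353.
EPS therefore changes by 8.0353 × (+13.0%) = +104.5%.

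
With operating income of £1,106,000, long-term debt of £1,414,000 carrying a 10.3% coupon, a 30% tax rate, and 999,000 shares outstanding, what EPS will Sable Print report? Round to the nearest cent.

Pre-tax income = £1,106,000 − £145,642.00 = £960,358.00.
Net income = £960,358.00 × (1 − 0.30) = £672,250.60.
Per share: £672,250.60 / 999,000 shares = £0.67.

£0.67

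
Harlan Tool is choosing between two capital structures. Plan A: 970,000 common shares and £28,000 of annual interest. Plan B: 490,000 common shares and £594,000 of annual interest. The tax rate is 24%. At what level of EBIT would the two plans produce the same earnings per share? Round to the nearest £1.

Set EPS_A = EPS_B: (EBIT − £28,000)(1 − 0.24) ÷ 970,000 = (EBIT − £594,000)(1 − 0.24) ÷ 490,000.
Cancelling (1 − t) and cross-multiplying: 490,000·(EBIT − 28,000) = 970,000·(EBIT − 594,000).
EBIT × (970,000 − 490,000) = 594,000 × 970,000 − 28,000 × 490,000 = 562,460,000,000, so EBIT = 562,460,000,000 ÷ 480,000 = 1,171,791.67.

£1,171,792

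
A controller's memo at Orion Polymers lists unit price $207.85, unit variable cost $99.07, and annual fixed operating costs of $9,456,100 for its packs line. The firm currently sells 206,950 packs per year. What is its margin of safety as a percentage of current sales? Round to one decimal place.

Unit CM = price − variable cost = $207.85 − $99.07 = $108.78. Break-even units = $9,456,100 ÷ $108.78 = 86,928.66; break-even revenue = 86,928.66 × $207.85 = $18,068,122.68.
Actual sales revenue = 206,950 × $207.85 = $43,014,557.50.
Margin of safety = ($43,014,557.50 − $18,068,122.68) ÷ $43,014,557.50 = 58.0%.

58.0%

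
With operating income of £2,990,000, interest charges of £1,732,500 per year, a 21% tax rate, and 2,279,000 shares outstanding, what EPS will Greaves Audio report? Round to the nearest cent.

£0.44

Interest = £1,732,500.00, so EBT = £2,990,000 − £1,732,500.00 = £1,257,500.00.
After tax at 21%: net income = £1,257,500.00 × 0.79 = £993,425.00.
EPS = £993,425.00 ÷ 2,279,000 = £0.44.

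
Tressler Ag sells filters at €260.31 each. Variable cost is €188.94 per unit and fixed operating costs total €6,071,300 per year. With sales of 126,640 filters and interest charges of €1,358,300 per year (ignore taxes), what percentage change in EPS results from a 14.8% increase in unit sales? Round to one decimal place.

Total contribution margin = 126,640 × €71.37 = €9,038,296.80.
Operating income = contribution − fixed costs = €9,038,296.80 − €6,071,300 = €2,966,996.80.
Interest = €1,358,300.00, so EBIT − I = €1,608,696.80.
Degree of combined leverage = contribution ÷ (EBIT − I) = €9,038,296.80 ÷ €1,608,696.80 = 5.6184.
%ΔEPS = DCL × %ΔSales = 5.6184 × +14.8% = +83.2%.

+83.2%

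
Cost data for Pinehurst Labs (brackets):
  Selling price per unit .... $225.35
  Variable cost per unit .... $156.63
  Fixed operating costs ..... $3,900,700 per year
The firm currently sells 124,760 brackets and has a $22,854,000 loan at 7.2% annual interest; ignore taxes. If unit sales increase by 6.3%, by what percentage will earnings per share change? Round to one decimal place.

Contribution at this volume is 124,760 × $68.72 = $8,573,507.20.
Operating income = contribution − fixed costs = $8,573,507.20 − $3,900,700 = $4,672,807.20.
Interest = $1,645,488.00, so EBIT − I = $3,027,319.20.
DCL = total CM / (EBIT − I) = $8,573,507.20 / $3,027,319.20 = 2.8320.
%ΔEPS = DCL × %ΔSales = 2.8320 × +6.3% = +17.8%.

+17.8%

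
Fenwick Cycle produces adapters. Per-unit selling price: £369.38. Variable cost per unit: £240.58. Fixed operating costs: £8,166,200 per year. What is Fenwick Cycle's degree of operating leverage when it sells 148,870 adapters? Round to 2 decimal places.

Total contribution margin = 148,870 × £128.80 = £19,174,456.00.
EBIT = £19,174,456.00 − £8,166,200 = £11,008,256.00.
DOL = contribution ÷ EBIT = £19,174,456.00 ÷ £11,008,256.00 = 1.7418.

1.74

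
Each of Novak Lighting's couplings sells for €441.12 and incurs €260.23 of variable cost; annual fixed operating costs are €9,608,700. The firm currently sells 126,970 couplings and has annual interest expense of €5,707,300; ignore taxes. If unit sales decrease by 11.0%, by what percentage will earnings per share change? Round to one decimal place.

Total contribution margin = 126,970 × €180.89 = €22,967,603.30.
Subtracting fixed costs: EBIT = €22,967,603.30 − €9,608,700 = €13,358,903.30.
After interest of €5,707,300.00, pre-tax earnings = €7,651,603.30.
DCL = total CM / (EBIT − I) = €22,967,603.30 / €7,651,603.30 = 3.0017.
EPS therefore changes by 3.0017 × (-11.0%) = -33.0%.

-33.0%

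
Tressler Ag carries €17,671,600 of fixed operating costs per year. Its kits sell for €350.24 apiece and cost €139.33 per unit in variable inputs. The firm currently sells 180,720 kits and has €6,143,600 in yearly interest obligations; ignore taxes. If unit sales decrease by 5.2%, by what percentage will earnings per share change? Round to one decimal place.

At 180,720 units, contribution = 180,720 × €210.91 = €38,115,655.20.
Subtracting fixed costs: EBIT = €38,115,655.20 − €17,671,600 = €20,444,055.20.
After interest of €6,143,600.00, pre-tax earnings = €14,300,455.20.
Degree of combined leverage = contribution ÷ (EBIT − I) = €38,115,655.20 ÷ €14,300,455.20 = 2.6653.
%ΔEPS = DCL × %ΔSales = 2.6653 × -5.2% = -13.9%.

-13.9%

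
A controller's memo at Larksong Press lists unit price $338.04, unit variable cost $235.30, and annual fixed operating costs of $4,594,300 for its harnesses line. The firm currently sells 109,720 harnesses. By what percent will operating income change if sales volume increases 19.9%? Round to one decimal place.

+33.6%

At 109,720 units, contribution = 109,720 × $102.74 = $11,272,632.80.
Operating income = contribution − fixed costs = $11,272,632.80 − $4,594,300 = $6,678,332.80.
DOL = contribution ÷ EBIT = $11,272,632.80 ÷ $6,678,332.80 = 1.6879.
Operating income changes by 1.6879 × +19.9% = +33.6%.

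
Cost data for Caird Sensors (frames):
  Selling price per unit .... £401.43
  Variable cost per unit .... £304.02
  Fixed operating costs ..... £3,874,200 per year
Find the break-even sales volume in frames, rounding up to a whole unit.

Each unit contributes £401.43 − £304.02 = £97.41.
Break-even volume = fixed costs ÷ CM per unit = £3,874,200 ÷ £97.41 = 39,772.10, so 39,773 frames.

39,773 frames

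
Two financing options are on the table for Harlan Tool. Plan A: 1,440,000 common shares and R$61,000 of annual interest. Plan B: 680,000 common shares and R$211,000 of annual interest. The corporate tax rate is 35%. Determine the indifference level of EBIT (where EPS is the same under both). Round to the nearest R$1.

R$345,211

Set EPS_A = EPS_B: (EBIT − R$61,000)(1 − 0.35) ÷ 1,440,000 = (EBIT − R$211,000)(1 − 0.35) ÷ 680,000.
Cancelling (1 − t) and cross-multiplying: 680,000·(EBIT − 61,000) = 1,440,000·(EBIT − 211,000).
EBIT × (1,440,000 − 680,000) = 211,000 × 1,440,000 − 61,000 × 680,000 = 262,360,000,000, so EBIT = 262,360,000,000 ÷ 760,000 = 345,210.53.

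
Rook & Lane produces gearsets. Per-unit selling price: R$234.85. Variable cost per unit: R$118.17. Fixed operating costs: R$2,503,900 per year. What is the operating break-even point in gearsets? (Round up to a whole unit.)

21,460 gearsets

Each unit contributes R$234.85 − R$118.17 = R$116.68.
Break-even volume = fixed costs ÷ CM per unit = R$2,503,900 ÷ R$116.68 = 21,459.55, so 21,460 gearsets.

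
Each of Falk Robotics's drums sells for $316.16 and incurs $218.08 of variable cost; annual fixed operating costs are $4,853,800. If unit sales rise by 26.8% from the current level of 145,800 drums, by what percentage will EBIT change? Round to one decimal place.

Contribution at this volume is 145,800 × $98.08 = $14,300,064.00.
Subtracting fixed costs: EBIT = $14,300,064.00 − $4,853,800 = $9,446,264.00.
Degree of operating leverage = $14,300,064.00 / $9,446,264.00 = 1.5138.
So EBIT moves 1.5138 × (+26.8%) = +40.6%.

+40.6%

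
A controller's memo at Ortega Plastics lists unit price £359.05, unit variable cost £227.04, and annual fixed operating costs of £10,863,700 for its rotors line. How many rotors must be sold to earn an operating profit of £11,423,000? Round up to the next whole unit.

168,826 rotors

Each unit contributes £359.05 − £227.04 = £132.01.
Units = (FC + target) / CM = (£10,863,700 + £11,423,000) / £132.01 = 168,825.85, so 168,826 rotors.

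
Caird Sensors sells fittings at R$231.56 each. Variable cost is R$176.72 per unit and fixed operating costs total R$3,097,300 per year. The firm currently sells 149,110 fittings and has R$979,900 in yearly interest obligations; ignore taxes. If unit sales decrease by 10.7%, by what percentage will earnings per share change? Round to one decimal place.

Contribution at this volume is 149,110 × R$54.84 = R$8,177,192.40.
Subtracting fixed costs: EBIT = R$8,177,192.40 − R$3,097,300 = R$5,079,892.40.
Interest = R$979,900.00, so EBIT − I = R$4,099,992.40.
DCL = total CM / (EBIT − I) = R$8,177,192.40 / R$4,099,992.40 = 1.9944.
EPS therefore changes by 1.9944 × (-10.7%) = -21.3%.

-21.3%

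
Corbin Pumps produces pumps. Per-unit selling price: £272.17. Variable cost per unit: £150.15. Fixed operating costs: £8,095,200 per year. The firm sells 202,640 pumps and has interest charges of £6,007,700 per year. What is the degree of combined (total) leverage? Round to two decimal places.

Contribution at this volume is 202,640 × £122.02 = £24,726,132.80.
Subtracting fixed costs: EBIT = £24,726,132.80 − £8,095,200 = £16,630,932.80. Interest = £6,007,700.00.
DOL = £24,726,132.80 ÷ £16,630,932.80 = 1.4868; DFL = £16,630,932.80 ÷ £10,623,232.80 = 1.5655.
DCL = DOL × DFL = 1.4868 × 1.5655 = 2.3276.

2.33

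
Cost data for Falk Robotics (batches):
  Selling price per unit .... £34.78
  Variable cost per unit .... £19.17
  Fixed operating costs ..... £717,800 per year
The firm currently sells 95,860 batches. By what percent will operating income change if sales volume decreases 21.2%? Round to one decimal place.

At 95,860 units, contribution = 95,860 × £15.61 = £1,496,374.60.
Subtracting fixed costs: EBIT = £1,496,374.60 − £717,800 = £778,574.60.
Degree of operating leverage = £1,496,374.60 / £778,574.60 = 1.9219.
Operating income changes by 1.9219 × -21.2% = -40.7%.

-40.7%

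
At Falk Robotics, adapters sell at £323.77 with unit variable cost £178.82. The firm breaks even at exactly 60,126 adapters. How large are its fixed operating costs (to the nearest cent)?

Contribution margin per unit = £323.77 − £178.82 = £144.95.
Fixed costs = break-even units × CM = 60,126 × £144.95 = £8,715,263.70.

£8,715,263.70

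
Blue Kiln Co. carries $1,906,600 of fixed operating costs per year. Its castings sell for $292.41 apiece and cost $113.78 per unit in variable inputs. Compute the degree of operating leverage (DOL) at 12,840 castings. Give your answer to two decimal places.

5.93

Total contribution margin = 12,840 × $178.63 = $2,293,609.20.
EBIT = $2,293,609.20 − $1,906,600 = $387,009.20.
Degree of operating leverage = $2,293,609.20 / $387,009.20 = 5.9265.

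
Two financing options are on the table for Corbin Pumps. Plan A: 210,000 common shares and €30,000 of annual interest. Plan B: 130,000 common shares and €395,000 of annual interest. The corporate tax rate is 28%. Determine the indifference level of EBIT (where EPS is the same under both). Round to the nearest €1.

Set EPS_A = EPS_B: (EBIT − €30,000)(1 − 0.28) ÷ 210,000 = (EBIT − €395,000)(1 − 0.28) ÷ 130,000.
The (1 − t) factor cancels: (EBIT − 30,000) × 130,000 = (EBIT − 395,000) × 210,000.
EBIT × (210,000 − 130,000) = 395,000 × 210,000 − 30,000 × 130,000 = 79,050,000,000, so EBIT = 79,050,000,000 ÷ 80,000 = 988,125.00.

€988,125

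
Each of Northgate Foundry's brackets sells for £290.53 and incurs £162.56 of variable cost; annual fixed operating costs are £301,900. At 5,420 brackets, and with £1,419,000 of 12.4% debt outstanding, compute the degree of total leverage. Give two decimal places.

3.21

Total contribution margin = 5,420 × £127.97 = £693,597.40.
Operating income = contribution − fixed costs = £693,597.40 − £301,900 = £391,697.40. Interest = £175,956.00.
DOL = £693,597.40 ÷ £391,697.40 = 1.7707; DFL = £391,697.40 ÷ £215,741.40 = 1.8156.
DCL = DOL × DFL = 1.7707 × 1.8156 = 3.2149.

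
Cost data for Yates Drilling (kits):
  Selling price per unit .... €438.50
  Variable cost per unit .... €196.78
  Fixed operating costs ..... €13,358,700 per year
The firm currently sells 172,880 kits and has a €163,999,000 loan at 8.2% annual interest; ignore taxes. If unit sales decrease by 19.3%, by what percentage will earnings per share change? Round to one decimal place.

At 172,880 units, contribution = 172,880 × €241.72 = €41,788,553.60.
Subtracting fixed costs: EBIT = €41,788,553.60 − €13,358,700 = €28,429,853.60.
After interest of €13,447,918.00, pre-tax earnings = €14,981,935.60.
Degree of combined leverage = contribution ÷ (EBIT − I) = €41,788,553.60 ÷ €14,981,935.60 = 2.7893.
%ΔEPS = DCL × %ΔSales = 2.7893 × -19.3% = -53.8%.

-53.8%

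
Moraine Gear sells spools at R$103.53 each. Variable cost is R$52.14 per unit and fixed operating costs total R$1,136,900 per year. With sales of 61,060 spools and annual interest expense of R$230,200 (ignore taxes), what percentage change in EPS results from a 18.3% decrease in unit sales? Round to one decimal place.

-32.4%

Total contribution margin = 61,060 × R$51.39 = R$3,137,873.40.
Operating income = contribution − fixed costs = R$3,137,873.40 − R$1,136,900 = R$2,000,973.40.
Interest = R$230,200.00, so EBIT − I = R$1,770,773.40.
Degree of combined leverage = contribution ÷ (EBIT − I) = R$3,137,873.40 ÷ R$1,770,773.40 = 1.7720.
%ΔEPS = DCL × %ΔSales = 1.7720 × -18.3% = -32.4%.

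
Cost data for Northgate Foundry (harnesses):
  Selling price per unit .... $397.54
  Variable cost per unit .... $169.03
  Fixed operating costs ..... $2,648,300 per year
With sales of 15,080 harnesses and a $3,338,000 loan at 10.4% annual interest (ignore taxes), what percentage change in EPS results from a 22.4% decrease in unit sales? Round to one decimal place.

Contribution at this volume is 15,080 × $228.51 = $3,445,930.80.
Subtracting fixed costs: EBIT = $3,445,930.80 − $2,648,300 = $797,630.80.
Interest = $347,152.00, so EBIT − I = $450,478.80.
Degree of combined leverage = contribution ÷ (EBIT − I) = $3,445,930.80 ÷ $450,478.80 = 7.6495.
EPS therefore changes by 7.6495 × (-22.4%) = -171.3%.

-171.3%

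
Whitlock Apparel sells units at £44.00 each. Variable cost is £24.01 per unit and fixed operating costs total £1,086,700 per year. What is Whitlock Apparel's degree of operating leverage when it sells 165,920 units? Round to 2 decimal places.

Contribution at this volume is 165,920 × £19.99 = £3,316,740.80.
Operating income = contribution − fixed costs = £3,316,740.80 − £1,086,700 = £2,230,040.80.
DOL = contribution ÷ EBIT = £3,316,740.80 ÷ £2,230,040.80 = 1.4873.

1.49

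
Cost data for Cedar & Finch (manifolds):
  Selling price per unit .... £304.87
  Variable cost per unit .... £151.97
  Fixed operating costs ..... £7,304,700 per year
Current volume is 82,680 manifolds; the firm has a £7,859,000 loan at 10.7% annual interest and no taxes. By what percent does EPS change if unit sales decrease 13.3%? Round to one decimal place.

Contribution at this volume is 82,680 × £152.90 = £12,641,772.00.
Subtracting fixed costs: EBIT = £12,641,772.00 − £7,304,700 = £5,337,072.00.
After interest of £840,913.00, pre-tax earnings = £4,496,159.00.
Degree of combined leverage = contribution ÷ (EBIT − I) = £12,641,772.00 ÷ £4,496,159.00 = 2.8117.
%ΔEPS = DCL × %ΔSales = 2.8117 × -13.3% = -37.4%.

-37.4%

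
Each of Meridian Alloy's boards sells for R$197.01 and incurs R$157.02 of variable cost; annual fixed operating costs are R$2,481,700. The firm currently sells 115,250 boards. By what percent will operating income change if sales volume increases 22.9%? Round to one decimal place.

At 115,250 units, contribution = 115,250 × R$39.99 = R$4,608,847.50.
Operating income = contribution − fixed costs = R$4,608,847.50 − R$2,481,700 = R$2,127,147.50.
Degree of operating leverage = R$4,608,847.50 / R$2,127,147.50 = 2.1667.
%ΔEBIT = DOL × %ΔSales = 2.1667 × +22.9% = +49.6%.

+49.6%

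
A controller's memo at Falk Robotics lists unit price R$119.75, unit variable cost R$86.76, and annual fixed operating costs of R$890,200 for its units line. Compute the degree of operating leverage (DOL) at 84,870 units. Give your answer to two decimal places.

1.47

At 84,870 units, contribution = 84,870 × R$32.99 = R$2,799,861.30.
Operating income = contribution − fixed costs = R$2,799,861.30 − R$890,200 = R$1,909,661.30.
Degree of operating leverage = R$2,799,861.30 / R$1,909,661.30 = 1.4662.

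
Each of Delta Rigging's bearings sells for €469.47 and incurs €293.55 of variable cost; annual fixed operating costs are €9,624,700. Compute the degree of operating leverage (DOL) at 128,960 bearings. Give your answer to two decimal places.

Contribution at this volume is 128,960 × €175.92 = €22,686,643.20.
Subtracting fixed costs: EBIT = €22,686,643.20 − €9,624,700 = €13,061,943.20.
Degree of operating leverage = €22,686,643.20 / €13,061,943.20 = 1.7369.

1.74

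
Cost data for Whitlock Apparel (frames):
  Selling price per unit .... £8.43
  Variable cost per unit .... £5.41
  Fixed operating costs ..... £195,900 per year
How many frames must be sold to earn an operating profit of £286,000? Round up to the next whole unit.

Unit CM = price − variable cost = £8.43 − £5.41 = £3.02.
Units = (FC + target) / CM = (£195,900 + £286,000) / £3.02 = 159,569.54, so 159,570 frames.

159,570 frames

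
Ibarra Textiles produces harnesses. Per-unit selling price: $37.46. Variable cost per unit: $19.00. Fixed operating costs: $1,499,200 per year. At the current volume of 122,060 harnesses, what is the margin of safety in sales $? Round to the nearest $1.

$1,530,112

Each unit contributes $37.46 − $19.00 = $18.46. Break-even units = $1,499,200 ÷ $18.46 = 81,213.43; break-even revenue = 81,213.43 × $37.46 = $3,042,255.25.
Actual sales revenue = 122,060 × $37.46 = $4,572,367.60.
Margin of safety = $4,572,367.60 − $3,042,255.25 = $1,530,112.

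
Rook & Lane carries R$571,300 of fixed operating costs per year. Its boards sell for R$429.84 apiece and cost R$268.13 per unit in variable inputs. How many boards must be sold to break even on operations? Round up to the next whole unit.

Unit CM = price − variable cost = R$429.84 − R$268.13 = R$161.71.
Units to break even: R$571,300 ÷ R$161.71 = 3,532.87, rounded up to 3,533.

3,533 boards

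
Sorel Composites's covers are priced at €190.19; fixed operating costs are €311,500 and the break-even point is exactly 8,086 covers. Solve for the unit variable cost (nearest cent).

At break-even, FC = Q × (P − VC), so P − VC = €311,500 ÷ 8,086 = €38.5234.
Hence VC = price − CM = €190.19 − €38.5234 = €151.67.

€151.67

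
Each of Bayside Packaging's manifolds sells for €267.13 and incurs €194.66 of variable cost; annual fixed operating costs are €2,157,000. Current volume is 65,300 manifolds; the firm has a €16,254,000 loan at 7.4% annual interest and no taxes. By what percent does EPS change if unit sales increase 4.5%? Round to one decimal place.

At 65,300 units, contribution = 65,300 × €72.47 = €4,732,291.00.
EBIT = €4,732,291.00 − €2,157,000 = €2,575,291.00.
After interest of €1,202,796.00, pre-tax earnings = €1,372,495.00.
Degree of combined leverage = contribution ÷ (EBIT − I) = €4,732,291.00 ÷ €1,372,495.00 = 3.4479.
%ΔEPS = DCL × %ΔSales = 3.4479 × +4.5% = +15.5%.

+15.5%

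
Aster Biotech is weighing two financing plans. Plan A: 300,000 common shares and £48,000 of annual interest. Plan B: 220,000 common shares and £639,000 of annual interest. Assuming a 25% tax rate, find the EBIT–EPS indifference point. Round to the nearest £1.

Set EPS_A = EPS_B: (EBIT − £48,000)(1 − 0.25) ÷ 300,000 = (EBIT − £639,000)(1 − 0.25) ÷ 220,000.
The (1 − t) factor cancels: (EBIT − 48,000) × 220,000 = (EBIT − 639,000) × 300,000.
EBIT × (300,000 − 220,000) = 639,000 × 300,000 − 48,000 × 220,000 = 181,140,000,000, so EBIT = 181,140,000,000 ÷ 80,000 = 2,264,250.00.

£2,264,250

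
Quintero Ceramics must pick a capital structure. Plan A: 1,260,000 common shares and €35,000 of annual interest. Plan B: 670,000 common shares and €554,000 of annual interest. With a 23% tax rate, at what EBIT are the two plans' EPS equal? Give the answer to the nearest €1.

€1,143,373

At indifference, (EBIT − 35,000)(1 − t)/1,260,000 = (EBIT − 554,000)(1 − t)/670,000.
Cancelling (1 − t) and cross-multiplying: 670,000·(EBIT − 35,000) = 1,260,000·(EBIT − 554,000).
Solving, EBIT = (554,000·1,260,000 − 35,000·670,000) / (1,260,000 − 670,000) = 674,590,000,000 / 590,000 = 1,143,372.88.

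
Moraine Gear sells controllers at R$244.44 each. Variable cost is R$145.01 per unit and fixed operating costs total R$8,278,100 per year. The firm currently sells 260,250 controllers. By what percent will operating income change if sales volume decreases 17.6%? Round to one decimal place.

Total contribution margin = 260,250 × R$99.43 = R$25,876,657.50.
EBIT = R$25,876,657.50 − R$8,278,100 = R$17,598,557.50.
DOL = contribution ÷ EBIT = R$25,876,657.50 ÷ R$17,598,557.50 = 1.4704.
Operating income changes by 1.4704 × -17.6% = -25.9%.

-25.9%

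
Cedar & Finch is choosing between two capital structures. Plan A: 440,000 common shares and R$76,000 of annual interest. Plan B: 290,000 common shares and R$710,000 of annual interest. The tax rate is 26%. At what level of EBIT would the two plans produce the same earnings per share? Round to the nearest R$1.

R$1,935,733

Set EPS_A = EPS_B: (EBIT − R$76,000)(1 − 0.26) ÷ 440,000 = (EBIT − R$710,000)(1 − 0.26) ÷ 290,000.
The (1 − t) factor cancels: (EBIT − 76,000) × 290,000 = (EBIT − 710,000) × 440,000.
EBIT × (440,000 − 290,000) = 710,000 × 440,000 − 76,000 × 290,000 = 290,360,000,000, so EBIT = 290,360,000,000 ÷ 150,000 = 1,935,733.33.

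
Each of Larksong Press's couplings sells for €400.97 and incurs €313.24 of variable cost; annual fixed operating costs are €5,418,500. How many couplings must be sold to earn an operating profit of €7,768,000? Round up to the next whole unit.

Contribution margin per unit = €400.97 − €313.24 = €87.73.
Need Q such that Q × €87.73 − €5,418,500 = €7,768,000, i.e. Q = €13,186,500 / €87.73 = 150,307.76 → 150,308.

150,308 couplings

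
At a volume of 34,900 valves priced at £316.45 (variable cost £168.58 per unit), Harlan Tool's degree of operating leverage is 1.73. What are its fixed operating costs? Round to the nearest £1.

£2,177,621

Total contribution margin = 34,900 × £147.87 = £5,160,663.00.
DOL = contribution / EBIT, so EBIT = £5,160,663.00 / 1.73 = £2,983,042.20.
Fixed costs = CM − EBIT = £5,160,663.00 − £2,983,042.20 = £2,177,621.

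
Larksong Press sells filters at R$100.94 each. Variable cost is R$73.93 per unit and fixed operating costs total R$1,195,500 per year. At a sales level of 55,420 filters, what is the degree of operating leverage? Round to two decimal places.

4.97

Contribution at this volume is 55,420 × R$27.01 = R$1,496,894.20.
Subtracting fixed costs: EBIT = R$1,496,894.20 − R$1,195,500 = R$301,394.20.
So DOL = total CM / EBIT = R$1,496,894.20 / R$301,394.20 = 4.9666.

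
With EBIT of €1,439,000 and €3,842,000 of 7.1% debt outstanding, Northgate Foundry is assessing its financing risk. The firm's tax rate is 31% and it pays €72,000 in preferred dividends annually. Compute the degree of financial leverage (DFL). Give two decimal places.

Interest = €272,782.00.
Preferred dividends grossed up pre-tax: €72,000 / (1 − 0.31) = €104,347.83.
DFL = EBIT ÷ [EBIT − I − D_p/(1−t)] = €1,439,000 ÷ [€1,439,000 − €272,782.00 − €104,347.83] = €1,439,000 ÷ €1,061,870.17 = 1.3552.

1.36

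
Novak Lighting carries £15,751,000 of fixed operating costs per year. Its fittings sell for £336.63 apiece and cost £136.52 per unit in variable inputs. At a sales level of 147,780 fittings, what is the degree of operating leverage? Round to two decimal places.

At 147,780 units, contribution = 147,780 × £200.11 = £29,572,255.80.
EBIT = £29,572,255.80 − £15,751,000 = £13,821,255.80.
Degree of operating leverage = £29,572,255.80 / £13,821,255.80 = 2.1396.

2.14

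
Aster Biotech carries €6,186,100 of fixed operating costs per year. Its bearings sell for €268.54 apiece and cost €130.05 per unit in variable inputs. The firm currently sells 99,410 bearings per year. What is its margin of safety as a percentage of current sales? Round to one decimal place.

55.1%

Unit CM = price − variable cost = €268.54 − €130.05 = €138.49. Break-even units = €6,186,100 ÷ €138.49 = 44,668.21; break-even revenue = 44,668.21 × €268.54 = €11,995,200.33.
Current sales = 99,410 × €268.54 = €26,695,561.40.
Margin of safety = (€26,695,561.40 − €11,995,200.33) ÷ €26,695,561.40 = 55.1%.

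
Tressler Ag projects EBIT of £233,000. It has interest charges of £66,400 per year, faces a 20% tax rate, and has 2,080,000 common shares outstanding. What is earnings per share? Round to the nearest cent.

Interest = £66,400.00, so EBT = £233,000 − £66,400.00 = £166,600.00.
Net income = £166,600.00 × (1 − 0.20) = £133,280.00.
Per share: £133,280.00 / 2,080,000 shares = £0.06.

£0.06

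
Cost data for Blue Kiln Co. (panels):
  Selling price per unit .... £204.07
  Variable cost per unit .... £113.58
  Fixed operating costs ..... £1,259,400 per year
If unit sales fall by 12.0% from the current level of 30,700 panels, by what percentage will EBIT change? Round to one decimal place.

-22.0%

Contribution at this volume is 30,700 × £90.49 = £2,778,043.00.
EBIT = £2,778,043.00 − £1,259,400 = £1,518,643.00.
So DOL = total CM / EBIT = £2,778,043.00 / £1,518,643.00 = 1.8293.
%ΔEBIT = DOL × %ΔSales = 1.8293 × -12.0% = -22.0%.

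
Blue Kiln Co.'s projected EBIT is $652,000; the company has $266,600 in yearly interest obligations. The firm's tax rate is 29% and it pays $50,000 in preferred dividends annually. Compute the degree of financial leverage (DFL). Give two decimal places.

Annual interest charges come to $266,600.00.
Preferred dividends grossed up pre-tax: $50,000 / (1 − 0.29) = $70,422.54.
DFL = EBIT ÷ [EBIT − I − D_p/(1−t)] = $652,000 ÷ [$652,000 − $266,600.00 − $70,422.54] = $652,000 ÷ $314,977.46 = 2.0700.

2.07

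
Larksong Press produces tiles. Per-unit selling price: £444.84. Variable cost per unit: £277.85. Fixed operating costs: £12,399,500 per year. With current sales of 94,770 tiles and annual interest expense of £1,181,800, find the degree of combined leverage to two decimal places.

Contribution at this volume is 94,770 × £166.99 = £15,825,642.30.
EBIT = £15,825,642.30 − £12,399,500 = £3,426,142.30. Interest = £1,181,800.00, so EBIT − I = £2,244,342.30.
DCL = contribution ÷ (EBIT − I) = £15,825,642.30 ÷ £2,244,342.30 = 7.0513.

7.05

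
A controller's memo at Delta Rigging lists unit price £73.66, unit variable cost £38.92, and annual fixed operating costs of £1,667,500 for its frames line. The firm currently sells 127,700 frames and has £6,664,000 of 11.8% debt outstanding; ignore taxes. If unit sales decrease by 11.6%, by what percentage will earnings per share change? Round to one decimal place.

-26.0%

Total contribution margin = 127,700 × £34.74 = £4,436,298.00.
EBIT = £4,436,298.00 − £1,667,500 = £2,768,798.00.
Interest = £786,352.00, so EBIT − I = £1,982,446.00.
Degree of combined leverage = contribution ÷ (EBIT − I) = £4,436,298.00 ÷ £1,982,446.00 = 2.2378.
%ΔEPS = DCL × %ΔSales = 2.2378 × -11.6% = -26.0%.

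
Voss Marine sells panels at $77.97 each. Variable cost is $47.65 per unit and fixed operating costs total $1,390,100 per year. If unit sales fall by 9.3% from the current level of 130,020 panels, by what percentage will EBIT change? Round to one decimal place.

-14.4%

Contribution at this volume is 130,020 × $30.32 = $3,942,206.40.
Operating income = contribution − fixed costs = $3,942,206.40 − $1,390,100 = $2,552,106.40.
Degree of operating leverage = $3,942,206.40 / $2,552,106.40 = 1.5447.
So EBIT moves 1.5447 × (-9.3%) = -14.4%.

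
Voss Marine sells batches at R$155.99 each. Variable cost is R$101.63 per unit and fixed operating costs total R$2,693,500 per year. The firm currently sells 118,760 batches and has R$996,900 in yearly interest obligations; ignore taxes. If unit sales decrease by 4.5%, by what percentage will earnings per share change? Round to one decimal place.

Contribution at this volume is 118,760 × R$54.36 = R$6,455,793.60.
Operating income = contribution − fixed costs = R$6,455,793.60 − R$2,693,500 = R$3,762,293.60.
Interest = R$996,900.00, so EBIT − I = R$2,765,393.60.
DCL = total CM / (EBIT − I) = R$6,455,793.60 / R$2,765,393.60 = 2.3345.
EPS therefore changes by 2.3345 × (-4.5%) = -10.5%.

-10.5%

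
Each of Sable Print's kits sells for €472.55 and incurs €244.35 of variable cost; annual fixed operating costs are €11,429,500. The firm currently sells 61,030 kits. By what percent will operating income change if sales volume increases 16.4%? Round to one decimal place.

+91.5%

At 61,030 units, contribution = 61,030 × €228.20 = €13,927,046.00.
EBIT = €13,927,046.00 − €11,429,500 = €2,497,546.00.
So DOL = total CM / EBIT = €13,927,046.00 / €2,497,546.00 = 5.5763.
%ΔEBIT = DOL × %ΔSales = 5.5763 × +16.4% = +91.5%.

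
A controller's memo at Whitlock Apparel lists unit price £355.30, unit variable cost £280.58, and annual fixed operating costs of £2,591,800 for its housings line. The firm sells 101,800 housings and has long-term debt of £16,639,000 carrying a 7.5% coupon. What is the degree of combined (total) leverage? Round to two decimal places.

Contribution at this volume is 101,800 × £74.72 = £7,606,496.00.
Subtracting fixed costs: EBIT = £7,606,496.00 − £2,591,800 = £5,014,696.00. Interest = £1,247,925.00, so EBIT − I = £3,766,771.00.
Degree of total leverage = total CM / (EBIT − interest) = £7,606,496.00 / £3,766,771.00 = 2.0194.

2.02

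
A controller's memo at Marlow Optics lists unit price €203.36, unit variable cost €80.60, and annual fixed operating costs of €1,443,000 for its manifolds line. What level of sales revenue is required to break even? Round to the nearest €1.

CM per unit = €203.36 − €80.60 = €122.76; CM ratio = €122.76 / €203.36 = 0.6037.
Break-even revenue = fixed costs × price ÷ CM = €1,443,000 × €203.36 ÷ €122.76 = €2,390,424.

€2,390,424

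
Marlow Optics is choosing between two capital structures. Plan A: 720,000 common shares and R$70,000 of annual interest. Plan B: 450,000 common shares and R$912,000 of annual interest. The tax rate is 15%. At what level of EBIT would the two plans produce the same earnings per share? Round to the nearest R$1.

R$2,315,333

Set EPS_A = EPS_B: (EBIT − R$70,000)(1 − 0.15) ÷ 720,000 = (EBIT − R$912,000)(1 − 0.15) ÷ 450,000.
Cancelling (1 − t) and cross-multiplying: 450,000·(EBIT − 70,000) = 720,000·(EBIT − 912,000).
Solving, EBIT = (912,000·720,000 − 70,000·450,000) / (720,000 − 450,000) = 625,140,000,000 / 270,000 = 2,315,333.33.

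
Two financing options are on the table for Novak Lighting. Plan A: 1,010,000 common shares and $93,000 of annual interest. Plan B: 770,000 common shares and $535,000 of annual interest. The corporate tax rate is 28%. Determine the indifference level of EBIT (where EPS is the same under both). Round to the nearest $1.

At indifference, (EBIT − 93,000)(1 − t)/1,010,000 = (EBIT − 535,000)(1 − t)/770,000.
Cancelling (1 − t) and cross-multiplying: 770,000·(EBIT − 93,000) = 1,010,000·(EBIT − 535,000).
Solving, EBIT = (535,000·1,010,000 − 93,000·770,000) / (1,010,000 − 770,000) = 468,740,000,000 / 240,000 = 1,953,083.33.

$1,953,083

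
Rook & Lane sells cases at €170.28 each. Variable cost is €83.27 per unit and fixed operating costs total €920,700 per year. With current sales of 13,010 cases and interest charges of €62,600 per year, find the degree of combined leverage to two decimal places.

Contribution at this volume is 13,010 × €87.01 = €1,132,000.10.
Operating income = contribution − fixed costs = €1,132,000.10 − €920,700 = €211,300.10. Interest = €62,600.00.
DOL = €1,132,000.10 ÷ €211,300.10 = 5.3573; DFL = €211,300.10 ÷ €148,700.10 = 1.4210.
DCL = DOL × DFL = 5.3573 × 1.4210 = 7.6127.

7.61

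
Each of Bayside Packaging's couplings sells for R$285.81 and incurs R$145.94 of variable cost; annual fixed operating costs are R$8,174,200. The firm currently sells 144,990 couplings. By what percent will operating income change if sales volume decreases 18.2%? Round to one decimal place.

-30.5%

Contribution at this volume is 144,990 × R$139.87 = R$20,279,751.30.
Subtracting fixed costs: EBIT = R$20,279,751.30 − R$8,174,200 = R$12,105,551.30.
Degree of operating leverage = R$20,279,751.30 / R$12,105,551.30 = 1.6752.
Operating income changes by 1.6752 × -18.2% = -30.5%.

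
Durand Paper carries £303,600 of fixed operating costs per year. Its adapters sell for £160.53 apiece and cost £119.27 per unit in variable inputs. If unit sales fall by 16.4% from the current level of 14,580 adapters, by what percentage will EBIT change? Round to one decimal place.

Total contribution margin = 14,580 × £41.26 = £601,570.80.
Operating income = contribution − fixed costs = £601,570.80 − £303,600 = £297,970.80.
Degree of operating leverage = £601,570.80 / £297,970.80 = 2.0189.
So EBIT moves 2.0189 × (-16.4%) = -33.1%.

-33.1%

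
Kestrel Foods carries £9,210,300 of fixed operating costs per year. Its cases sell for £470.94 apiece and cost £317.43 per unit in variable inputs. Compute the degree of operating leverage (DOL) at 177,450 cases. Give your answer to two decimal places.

1.51

At 177,450 units, contribution = 177,450 × £153.51 = £27,240,349.50.
EBIT = £27,240,349.50 − £9,210,300 = £18,030,049.50.
DOL = contribution ÷ EBIT = £27,240,349.50 ÷ £18,030,049.50 = 1.5108.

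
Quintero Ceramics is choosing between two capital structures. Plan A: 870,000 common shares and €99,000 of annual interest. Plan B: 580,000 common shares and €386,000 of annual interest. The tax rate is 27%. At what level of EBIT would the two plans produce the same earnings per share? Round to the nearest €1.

At indifference, (EBIT − 99,000)(1 − t)/870,000 = (EBIT − 386,000)(1 − t)/580,000.
Cancelling (1 − t) and cross-multiplying: 580,000·(EBIT − 99,000) = 870,000·(EBIT − 386,000).
Solving, EBIT = (386,000·870,000 − 99,000·580,000) / (870,000 − 580,000) = 278,400,000,000 / 290,000 = 960,000.00.

€960,000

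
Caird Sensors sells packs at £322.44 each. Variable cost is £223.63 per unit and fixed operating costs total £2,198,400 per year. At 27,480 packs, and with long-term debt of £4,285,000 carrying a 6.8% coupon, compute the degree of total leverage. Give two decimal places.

Total contribution margin = 27,480 × £98.81 = £2,715,298.80.
Subtracting fixed costs: EBIT = £2,715,298.80 − £2,198,400 = £516,898.80. Interest = £291,380.00.
DOL = £2,715,298.80 ÷ £516,898.80 = 5.2531; DFL = £516,898.80 ÷ £225,518.80 = 2.2920.
Combined leverage = 5.2531 × 2.2920 = 12.0401.

12.04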